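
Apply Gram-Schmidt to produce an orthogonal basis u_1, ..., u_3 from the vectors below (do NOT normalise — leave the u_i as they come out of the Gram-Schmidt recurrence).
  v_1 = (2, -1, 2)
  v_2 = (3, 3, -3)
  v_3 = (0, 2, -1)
Orthogonal basis:
  u_1 = (2, -1, 2)
  u_2 = (11/3, 8/3, -7/3)
  u_3 = (-5/26, 10/13, 15/26)

Apply the Gram-Schmidt recurrence
  u_1 = v_1
  u_i = v_i − Σ_{j<i} ((v_i · u_j) / (u_j · u_j)) · u_j.

Step by step this gives:
  u_1 = (2, -1, 2)
  u_2 = (11/3, 8/3, -7/3)
  u_3 = (-5/26, 10/13, 15/26)

Orthogonality check:
  u_2 · u_1 = 0 (should be 0)
  u_3 · u_1 = 0 (should be 0)
  u_3 · u_2 = 0 (should be 0)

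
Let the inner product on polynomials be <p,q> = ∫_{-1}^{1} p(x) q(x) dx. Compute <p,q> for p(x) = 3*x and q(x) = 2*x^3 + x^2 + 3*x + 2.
<p,q> = 42/5

Expand the product: p(x)·q(x) = 6*x^4 + 3*x^3 + 9*x^2 + 6*x.
∫_{-1}^{1} of each monomial x^k gives [2/(k+1) if k even, 0 if k odd]. Integrating term-by-term (or equivalently evaluating the antiderivative F(x) = 6*x^5/5 + 3*x^4/4 + 3*x^3 + 3*x^2 at the endpoints):
  F(1) − F(−1) = 159/20 − (-9/20) = 42/5.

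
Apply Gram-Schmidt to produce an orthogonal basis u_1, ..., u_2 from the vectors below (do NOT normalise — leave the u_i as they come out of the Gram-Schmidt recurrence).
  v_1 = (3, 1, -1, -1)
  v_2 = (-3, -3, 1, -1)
Orthogonal basis:
  u_1 = (3, 1, -1, -1)
  u_2 = (0, -2, 0, -2)

Apply the Gram-Schmidt recurrence
  u_1 = v_1
  u_i = v_i − Σ_{j<i} ((v_i · u_j) / (u_j · u_j)) · u_j.

Step by step this gives:
  u_1 = (3, 1, -1, -1)
  u_2 = (0, -2, 0, -2)

Orthogonality check:
  u_2 · u_1 = 0 (should be 0)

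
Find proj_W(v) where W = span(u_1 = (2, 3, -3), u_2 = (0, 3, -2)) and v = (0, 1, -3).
proj_W(v) = (42/61, 117/61, -99/61)

Set up U = [u_1 | ... | u_2] ∈ R^(3×2). The projector onto W = col(U) is P = U (U^T U)^(-1) U^T.
Compute U^T U =
  [22, 15]
  [15, 13],
and U^T v = (12, 9).
Solve U^T U · c = U^T v for the coefficients: c = (21/61, 18/61). The projection is proj_W(v) = U c.
Check: (v - proj_W(v)) · u_1 = 0  (should be 0).
Check: (v - proj_W(v)) · u_2 = 0  (should be 0).
Result: proj_W(v) = (42/61, 117/61, -99/61).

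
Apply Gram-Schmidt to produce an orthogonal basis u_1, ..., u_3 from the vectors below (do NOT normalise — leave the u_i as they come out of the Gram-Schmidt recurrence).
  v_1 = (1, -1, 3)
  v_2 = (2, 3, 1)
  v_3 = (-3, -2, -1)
Orthogonal basis:
  u_1 = (1, -1, 3)
  u_2 = (20/11, 35/11, 5/11)
  u_3 = (-1, 1/2, 1/2)

Apply the Gram-Schmidt recurrence
  u_1 = v_1
  u_i = v_i − Σ_{j<i} ((v_i · u_j) / (u_j · u_j)) · u_j.

Step by step this gives:
  u_1 = (1, -1, 3)
  u_2 = (20/11, 35/11, 5/11)
  u_3 = (-1, 1/2, 1/2)

Orthogonality check:
  u_2 · u_1 = 0 (should be 0)
  u_3 · u_1 = 0 (should be 0)
  u_3 · u_2 = 0 (should be 0)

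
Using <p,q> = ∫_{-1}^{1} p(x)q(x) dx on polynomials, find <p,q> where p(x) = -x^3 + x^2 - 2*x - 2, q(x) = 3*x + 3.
<p,q> = -76/5

Expand the product: p(x)·q(x) = -3*x^4 - 3*x^2 - 12*x - 6.
∫_{-1}^{1} of each monomial x^k gives [2/(k+1) if k even, 0 if k odd]. Integrating term-by-term (or equivalently evaluating the antiderivative F(x) = -3*x^5/5 - x^3 - 6*x^2 - 6*x at the endpoints):
  F(1) − F(−1) = -68/5 − (8/5) = -76/5.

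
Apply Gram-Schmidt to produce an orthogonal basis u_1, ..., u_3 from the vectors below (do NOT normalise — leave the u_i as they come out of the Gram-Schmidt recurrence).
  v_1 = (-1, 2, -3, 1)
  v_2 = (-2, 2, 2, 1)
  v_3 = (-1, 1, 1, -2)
Orthogonal basis:
  u_1 = (-1, 2, -3, 1)
  u_2 = (-29/15, 28/15, 11/5, 14/15)
  u_3 = (-50/97, 65/97, -10/97, -210/97)

Apply the Gram-Schmidt recurrence
  u_1 = v_1
  u_i = v_i − Σ_{j<i} ((v_i · u_j) / (u_j · u_j)) · u_j.

Step by step this gives:
  u_1 = (-1, 2, -3, 1)
  u_2 = (-29/15, 28/15, 11/5, 14/15)
  u_3 = (-50/97, 65/97, -10/97, -210/97)

Orthogonality check:
  u_2 · u_1 = 0 (should be 0)
  u_3 · u_1 = 0 (should be 0)
  u_3 · u_2 = 0 (should be 0)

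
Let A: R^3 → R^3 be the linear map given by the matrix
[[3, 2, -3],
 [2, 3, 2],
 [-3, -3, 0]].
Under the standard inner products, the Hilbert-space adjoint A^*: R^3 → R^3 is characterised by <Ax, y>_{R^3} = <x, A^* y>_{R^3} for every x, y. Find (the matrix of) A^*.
A^* = A^T =
[[3, 2, -3],
 [2, 3, -3],
 [-3, 2, 0]]

For real matrices with standard dot products, the defining identity <Ax, y> = <x, A^* y> gives (Ax)^T y = x^T (A^*) y, i.e. x^T A^T y = x^T (A^*) y. Since this holds for all x, y, we must have A^* = A^T. Therefore
A^* =
[[3, 2, -3],
 [2, 3, -3],
 [-3, 2, 0]].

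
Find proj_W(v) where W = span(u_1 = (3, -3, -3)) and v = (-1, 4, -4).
proj_W(v) = (-1/3, 1/3, 1/3)

Set up U = [u_1 | ... | u_1] ∈ R^(3×1). The projector onto W = col(U) is P = U (U^T U)^(-1) U^T.
Compute U^T U =
  [27],
and U^T v = (-3).
Solve U^T U · c = U^T v for the coefficients: c = (-1/9). The projection is proj_W(v) = U c.
Check: (v - proj_W(v)) · u_1 = 0  (should be 0).
Result: proj_W(v) = (-1/3, 1/3, 1/3).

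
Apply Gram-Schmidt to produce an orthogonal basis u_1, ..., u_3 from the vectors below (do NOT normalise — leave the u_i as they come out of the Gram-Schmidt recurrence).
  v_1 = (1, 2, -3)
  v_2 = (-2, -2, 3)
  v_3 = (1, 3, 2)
Orthogonal basis:
  u_1 = (1, 2, -3)
  u_2 = (-13/14, 1/7, -3/14)
  u_3 = (0, 3, 2)

Apply the Gram-Schmidt recurrence
  u_1 = v_1
  u_i = v_i − Σ_{j<i} ((v_i · u_j) / (u_j · u_j)) · u_j.

Step by step this gives:
  u_1 = (1, 2, -3)
  u_2 = (-13/14, 1/7, -3/14)
  u_3 = (0, 3, 2)

Orthogonality check:
  u_2 · u_1 = 0 (should be 0)
  u_3 · u_1 = 0 (should be 0)
  u_3 · u_2 = 0 (should be 0)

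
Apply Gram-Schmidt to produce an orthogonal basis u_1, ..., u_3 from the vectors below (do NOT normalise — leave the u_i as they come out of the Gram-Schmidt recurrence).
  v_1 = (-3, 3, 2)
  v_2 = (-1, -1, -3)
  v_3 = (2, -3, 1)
Orthogonal basis:
  u_1 = (-3, 3, 2)
  u_2 = (-20/11, -2/11, -27/11)
  u_3 = (-175/206, -275/206, 75/103)

Apply the Gram-Schmidt recurrence
  u_1 = v_1
  u_i = v_i − Σ_{j<i} ((v_i · u_j) / (u_j · u_j)) · u_j.

Step by step this gives:
  u_1 = (-3, 3, 2)
  u_2 = (-20/11, -2/11, -27/11)
  u_3 = (-175/206, -275/206, 75/103)

Orthogonality check:
  u_2 · u_1 = 0 (should be 0)
  u_3 · u_1 = 0 (should be 0)
  u_3 · u_2 = 0 (should be 0)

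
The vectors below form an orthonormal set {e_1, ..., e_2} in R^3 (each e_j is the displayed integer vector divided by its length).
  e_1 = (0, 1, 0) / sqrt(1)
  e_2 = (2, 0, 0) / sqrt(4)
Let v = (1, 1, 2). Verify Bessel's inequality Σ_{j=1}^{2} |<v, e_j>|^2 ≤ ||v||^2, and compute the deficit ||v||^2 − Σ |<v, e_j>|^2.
Σ |<v, e_j>|^2 = 2; ||v||^2 = 6; deficit = 4

Write each e_j = u_j / sqrt(<u_j, u_j>) where u_j is the displayed integer vector. Then <v, e_j> = <v, u_j> / sqrt(<u_j, u_j>), so |<v, e_j>|^2 = <v, u_j>^2 / <u_j, u_j>.
Coefficients: <v, e_1> = 1/sqrt(1), <v, e_2> = 2/sqrt(4).
Square and sum: Σ |<v, e_j>|^2 = 2.
Compute ||v||^2 = v·v = 6.
Deficit = 6 − 2 = 4 ≥ 0, confirming Bessel's inequality. (The deficit equals ||v − Σ <v,e_j> e_j||^2, the squared distance from v to span{e_j}.)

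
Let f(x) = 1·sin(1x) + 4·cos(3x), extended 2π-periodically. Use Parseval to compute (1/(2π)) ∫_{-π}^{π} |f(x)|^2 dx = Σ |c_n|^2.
Σ |c_n|^2 = 17/2

Expand |f|^2 and use orthogonality of {sin(nx), cos(mx)} on [-π, π]:
  ∫_{-π}^{π} sin(nx)^2 dx = π, ∫ cos(mx)^2 dx = π, and cross terms integrate to 0.
So ∫_{-π}^{π} f(x)^2 dx = 1^2 · π + 4^2 · π = (1 + 16)π.
Divide by 2π: (1 + 16)/2 = 17/2.
By Parseval, this equals Σ |c_n|^2.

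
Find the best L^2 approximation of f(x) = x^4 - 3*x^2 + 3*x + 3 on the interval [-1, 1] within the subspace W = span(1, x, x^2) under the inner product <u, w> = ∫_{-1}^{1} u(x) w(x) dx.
g(x) = -15*x^2/7 + 3*x + 102/35

The best approximation g ∈ W is the orthogonal projection of f onto W. Writing g = a_0 + a_1 x + a_2 x^2, the coefficients solve the normal equations G · a = b where
  G_{ij} = <φ_i, φ_j> and b_i = <f, φ_i>, with φ_0 = 1, φ_1 = x, φ_2 = x^2.
G =
  [2, 0, 2/3]
  [0, 2/3, 0]
  [2/3, 0, 2/5],
b = (22/5, 2, 38/35).
Solving gives a_0 = 102/35, a_1 = 3, a_2 = -15/7, so
  g(x) = -15*x^2/7 + 3*x + 102/35.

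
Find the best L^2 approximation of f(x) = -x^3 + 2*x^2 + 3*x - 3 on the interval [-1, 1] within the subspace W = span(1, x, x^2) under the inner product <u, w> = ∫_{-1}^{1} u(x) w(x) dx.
g(x) = 2*x^2 + 12*x/5 - 3

The best approximation g ∈ W is the orthogonal projection of f onto W. Writing g = a_0 + a_1 x + a_2 x^2, the coefficients solve the normal equations G · a = b where
  G_{ij} = <φ_i, φ_j> and b_i = <f, φ_i>, with φ_0 = 1, φ_1 = x, φ_2 = x^2.
G =
  [2, 0, 2/3]
  [0, 2/3, 0]
  [2/3, 0, 2/5],
b = (-14/3, 8/5, -6/5).
Solving gives a_0 = -3, a_1 = 12/5, a_2 = 2, so
  g(x) = 2*x^2 + 12*x/5 - 3.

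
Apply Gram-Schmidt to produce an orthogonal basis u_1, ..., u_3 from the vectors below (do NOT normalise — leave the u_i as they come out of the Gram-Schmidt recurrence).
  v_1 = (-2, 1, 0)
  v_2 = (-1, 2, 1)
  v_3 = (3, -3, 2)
Orthogonal basis:
  u_1 = (-2, 1, 0)
  u_2 = (3/5, 6/5, 1)
  u_3 = (-9/14, -9/7, 27/14)

Apply the Gram-Schmidt recurrence
  u_1 = v_1
  u_i = v_i − Σ_{j<i} ((v_i · u_j) / (u_j · u_j)) · u_j.

Step by step this gives:
  u_1 = (-2, 1, 0)
  u_2 = (3/5, 6/5, 1)
  u_3 = (-9/14, -9/7, 27/14)

Orthogonality check:
  u_2 · u_1 = 0 (should be 0)
  u_3 · u_1 = 0 (should be 0)
  u_3 · u_2 = 0 (should be 0)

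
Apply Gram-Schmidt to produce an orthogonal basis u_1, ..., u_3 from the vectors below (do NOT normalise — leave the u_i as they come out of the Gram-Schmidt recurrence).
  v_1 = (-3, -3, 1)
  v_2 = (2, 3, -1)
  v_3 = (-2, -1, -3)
Orthogonal basis:
  u_1 = (-3, -3, 1)
  u_2 = (-10/19, 9/19, -3/19)
  u_3 = (0, -1, -3)

Apply the Gram-Schmidt recurrence
  u_1 = v_1
  u_i = v_i − Σ_{j<i} ((v_i · u_j) / (u_j · u_j)) · u_j.

Step by step this gives:
  u_1 = (-3, -3, 1)
  u_2 = (-10/19, 9/19, -3/19)
  u_3 = (0, -1, -3)

Orthogonality check:
  u_2 · u_1 = 0 (should be 0)
  u_3 · u_1 = 0 (should be 0)
  u_3 · u_2 = 0 (should be 0)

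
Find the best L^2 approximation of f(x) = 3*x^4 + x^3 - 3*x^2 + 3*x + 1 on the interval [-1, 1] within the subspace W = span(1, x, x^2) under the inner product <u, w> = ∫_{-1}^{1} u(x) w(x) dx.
g(x) = -3*x^2/7 + 18*x/5 + 26/35

The best approximation g ∈ W is the orthogonal projection of f onto W. Writing g = a_0 + a_1 x + a_2 x^2, the coefficients solve the normal equations G · a = b where
  G_{ij} = <φ_i, φ_j> and b_i = <f, φ_i>, with φ_0 = 1, φ_1 = x, φ_2 = x^2.
G =
  [2, 0, 2/3]
  [0, 2/3, 0]
  [2/3, 0, 2/5],
b = (6/5, 12/5, 34/105).
Solving gives a_0 = 26/35, a_1 = 18/5, a_2 = -3/7, so
  g(x) = -3*x^2/7 + 18*x/5 + 26/35.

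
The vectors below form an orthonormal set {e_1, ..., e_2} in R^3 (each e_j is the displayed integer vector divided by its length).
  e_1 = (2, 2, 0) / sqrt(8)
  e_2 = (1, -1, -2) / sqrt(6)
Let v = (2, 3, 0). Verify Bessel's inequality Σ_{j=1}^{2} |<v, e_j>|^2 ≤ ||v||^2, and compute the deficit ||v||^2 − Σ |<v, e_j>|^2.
Σ |<v, e_j>|^2 = 38/3; ||v||^2 = 13; deficit = 1/3

Write each e_j = u_j / sqrt(<u_j, u_j>) where u_j is the displayed integer vector. Then <v, e_j> = <v, u_j> / sqrt(<u_j, u_j>), so |<v, e_j>|^2 = <v, u_j>^2 / <u_j, u_j>.
Coefficients: <v, e_1> = 10/sqrt(8), <v, e_2> = -1/sqrt(6).
Square and sum: Σ |<v, e_j>|^2 = 38/3.
Compute ||v||^2 = v·v = 13.
Deficit = 13 − 38/3 = 1/3 ≥ 0, confirming Bessel's inequality. (The deficit equals ||v − Σ <v,e_j> e_j||^2, the squared distance from v to span{e_j}.)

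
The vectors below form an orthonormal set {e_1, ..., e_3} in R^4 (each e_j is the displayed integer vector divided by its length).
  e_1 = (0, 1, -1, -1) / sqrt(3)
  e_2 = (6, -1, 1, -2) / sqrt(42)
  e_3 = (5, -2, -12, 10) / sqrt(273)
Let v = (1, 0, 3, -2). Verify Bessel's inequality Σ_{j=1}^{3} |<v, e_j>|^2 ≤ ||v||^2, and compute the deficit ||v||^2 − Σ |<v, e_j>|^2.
Σ |<v, e_j>|^2 = 361/26; ||v||^2 = 14; deficit = 3/26

Write each e_j = u_j / sqrt(<u_j, u_j>) where u_j is the displayed integer vector. Then <v, e_j> = <v, u_j> / sqrt(<u_j, u_j>), so |<v, e_j>|^2 = <v, u_j>^2 / <u_j, u_j>.
Coefficients: <v, e_1> = -1/sqrt(3), <v, e_2> = 13/sqrt(42), <v, e_3> = -51/sqrt(273).
Square and sum: Σ |<v, e_j>|^2 = 361/26.
Compute ||v||^2 = v·v = 14.
Deficit = 14 − 361/26 = 3/26 ≥ 0, confirming Bessel's inequality. (The deficit equals ||v − Σ <v,e_j> e_j||^2, the squared distance from v to span{e_j}.)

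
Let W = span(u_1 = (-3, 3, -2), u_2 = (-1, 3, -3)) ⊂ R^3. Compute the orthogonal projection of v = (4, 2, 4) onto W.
proj_W(v) = (113/47, -81/47, 38/47)

Set up U = [u_1 | ... | u_2] ∈ R^(3×2). The projector onto W = col(U) is P = U (U^T U)^(-1) U^T.
Compute U^T U =
  [22, 18]
  [18, 19],
and U^T v = (-14, -10).
Solve U^T U · c = U^T v for the coefficients: c = (-43/47, 16/47). The projection is proj_W(v) = U c.
Check: (v - proj_W(v)) · u_1 = 0  (should be 0).
Check: (v - proj_W(v)) · u_2 = 0  (should be 0).
Result: proj_W(v) = (113/47, -81/47, 38/47).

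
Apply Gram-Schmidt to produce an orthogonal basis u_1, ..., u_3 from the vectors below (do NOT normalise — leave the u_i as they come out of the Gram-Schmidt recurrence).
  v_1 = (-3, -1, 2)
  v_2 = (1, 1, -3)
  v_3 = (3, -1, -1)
Orthogonal basis:
  u_1 = (-3, -1, 2)
  u_2 = (-8/7, 2/7, -11/7)
  u_3 = (2/9, -14/9, -4/9)

Apply the Gram-Schmidt recurrence
  u_1 = v_1
  u_i = v_i − Σ_{j<i} ((v_i · u_j) / (u_j · u_j)) · u_j.

Step by step this gives:
  u_1 = (-3, -1, 2)
  u_2 = (-8/7, 2/7, -11/7)
  u_3 = (2/9, -14/9, -4/9)

Orthogonality check:
  u_2 · u_1 = 0 (should be 0)
  u_3 · u_1 = 0 (should be 0)
  u_3 · u_2 = 0 (should be 0)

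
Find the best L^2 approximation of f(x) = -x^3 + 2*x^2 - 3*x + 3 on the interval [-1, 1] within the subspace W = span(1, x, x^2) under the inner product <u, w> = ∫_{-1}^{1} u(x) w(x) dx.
g(x) = 2*x^2 - 18*x/5 + 3

The best approximation g ∈ W is the orthogonal projection of f onto W. Writing g = a_0 + a_1 x + a_2 x^2, the coefficients solve the normal equations G · a = b where
  G_{ij} = <φ_i, φ_j> and b_i = <f, φ_i>, with φ_0 = 1, φ_1 = x, φ_2 = x^2.
G =
  [2, 0, 2/3]
  [0, 2/3, 0]
  [2/3, 0, 2/5],
b = (22/3, -12/5, 14/5).
Solving gives a_0 = 3, a_1 = -18/5, a_2 = 2, so
  g(x) = 2*x^2 - 18*x/5 + 3.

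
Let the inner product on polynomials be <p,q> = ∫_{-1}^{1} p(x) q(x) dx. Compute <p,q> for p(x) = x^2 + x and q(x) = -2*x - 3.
<p,q> = -10/3

Expand the product: p(x)·q(x) = -2*x^3 - 5*x^2 - 3*x.
∫_{-1}^{1} of each monomial x^k gives [2/(k+1) if k even, 0 if k odd]. Integrating term-by-term (or equivalently evaluating the antiderivative F(x) = -x^4/2 - 5*x^3/3 - 3*x^2/2 at the endpoints):
  F(1) − F(−1) = -11/3 − (-1/3) = -10/3.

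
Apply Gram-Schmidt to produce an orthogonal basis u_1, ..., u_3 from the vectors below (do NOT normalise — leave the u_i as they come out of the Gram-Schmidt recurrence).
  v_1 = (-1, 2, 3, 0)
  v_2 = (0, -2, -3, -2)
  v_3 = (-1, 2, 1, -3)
Orthogonal basis:
  u_1 = (-1, 2, 3, 0)
  u_2 = (-13/14, -1/7, -3/14, -2)
  u_3 = (18/23, 24/23, -10/23, -9/23)

Apply the Gram-Schmidt recurrence
  u_1 = v_1
  u_i = v_i − Σ_{j<i} ((v_i · u_j) / (u_j · u_j)) · u_j.

Step by step this gives:
  u_1 = (-1, 2, 3, 0)
  u_2 = (-13/14, -1/7, -3/14, -2)
  u_3 = (18/23, 24/23, -10/23, -9/23)

Orthogonality check:
  u_2 · u_1 = 0 (should be 0)
  u_3 · u_1 = 0 (should be 0)
  u_3 · u_2 = 0 (should be 0)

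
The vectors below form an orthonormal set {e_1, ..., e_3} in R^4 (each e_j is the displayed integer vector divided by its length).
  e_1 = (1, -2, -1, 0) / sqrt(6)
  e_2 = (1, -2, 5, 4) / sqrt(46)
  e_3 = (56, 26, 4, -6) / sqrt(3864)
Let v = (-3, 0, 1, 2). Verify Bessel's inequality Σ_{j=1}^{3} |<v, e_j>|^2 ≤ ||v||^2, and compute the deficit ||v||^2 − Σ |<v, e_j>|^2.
Σ |<v, e_j>|^2 = 90/7; ||v||^2 = 14; deficit = 8/7

Write each e_j = u_j / sqrt(<u_j, u_j>) where u_j is the displayed integer vector. Then <v, e_j> = <v, u_j> / sqrt(<u_j, u_j>), so |<v, e_j>|^2 = <v, u_j>^2 / <u_j, u_j>.
Coefficients: <v, e_1> = -4/sqrt(6), <v, e_2> = 10/sqrt(46), <v, e_3> = -176/sqrt(3864).
Square and sum: Σ |<v, e_j>|^2 = 90/7.
Compute ||v||^2 = v·v = 14.
Deficit = 14 − 90/7 = 8/7 ≥ 0, confirming Bessel's inequality. (The deficit equals ||v − Σ <v,e_j> e_j||^2, the squared distance from v to span{e_j}.)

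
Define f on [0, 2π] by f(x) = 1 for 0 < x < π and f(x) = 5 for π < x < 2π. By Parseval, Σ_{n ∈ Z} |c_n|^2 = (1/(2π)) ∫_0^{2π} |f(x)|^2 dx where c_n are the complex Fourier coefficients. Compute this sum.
Σ |c_n|^2 = 13

Parseval equates the L^2 energy of f (normalised by 1/(2π)) with the ℓ^2 sum of its Fourier coefficients: (1/(2π)) ∫_0^{2π} |f|^2 = Σ |c_n|^2.
Compute the left side: (1/(2π)) [∫_0^π 1^2 dx + ∫_π^{2π} 5^2 dx] = (1/(2π)) · (1π + 25π) = (1 + 25)/2 = 13.
So Σ_{n ∈ Z} |c_n|^2 = 13.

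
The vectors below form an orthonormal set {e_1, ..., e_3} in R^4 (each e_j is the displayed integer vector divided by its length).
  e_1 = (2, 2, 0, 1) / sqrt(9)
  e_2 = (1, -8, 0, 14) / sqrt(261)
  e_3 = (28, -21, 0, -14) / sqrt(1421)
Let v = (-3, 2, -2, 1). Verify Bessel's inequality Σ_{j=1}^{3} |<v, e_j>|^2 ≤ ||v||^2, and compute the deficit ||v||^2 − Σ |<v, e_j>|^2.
Σ |<v, e_j>|^2 = 14; ||v||^2 = 18; deficit = 4

Write each e_j = u_j / sqrt(<u_j, u_j>) where u_j is the displayed integer vector. Then <v, e_j> = <v, u_j> / sqrt(<u_j, u_j>), so |<v, e_j>|^2 = <v, u_j>^2 / <u_j, u_j>.
Coefficients: <v, e_1> = -1/sqrt(9), <v, e_2> = -5/sqrt(261), <v, e_3> = -140/sqrt(1421).
Square and sum: Σ |<v, e_j>|^2 = 14.
Compute ||v||^2 = v·v = 18.
Deficit = 18 − 14 = 4 ≥ 0, confirming Bessel's inequality. (The deficit equals ||v − Σ <v,e_j> e_j||^2, the squared distance from v to span{e_j}.)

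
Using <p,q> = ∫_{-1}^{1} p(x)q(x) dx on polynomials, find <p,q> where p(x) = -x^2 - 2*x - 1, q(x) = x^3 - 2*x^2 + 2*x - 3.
<p,q> = 20/3

Expand the product: p(x)·q(x) = -x^5 + x^3 + x^2 + 4*x + 3.
∫_{-1}^{1} of each monomial x^k gives [2/(k+1) if k even, 0 if k odd]. Integrating term-by-term (or equivalently evaluating the antiderivative F(x) = -x^6/6 + x^4/4 + x^3/3 + 2*x^2 + 3*x at the endpoints):
  F(1) − F(−1) = 65/12 − (-5/4) = 20/3.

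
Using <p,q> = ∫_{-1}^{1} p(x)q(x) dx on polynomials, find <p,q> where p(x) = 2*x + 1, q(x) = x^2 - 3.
<p,q> = -16/3

Expand the product: p(x)·q(x) = 2*x^3 + x^2 - 6*x - 3.
∫_{-1}^{1} of each monomial x^k gives [2/(k+1) if k even, 0 if k odd]. Integrating term-by-term (or equivalently evaluating the antiderivative F(x) = x^4/2 + x^3/3 - 3*x^2 - 3*x at the endpoints):
  F(1) − F(−1) = -31/6 − (1/6) = -16/3.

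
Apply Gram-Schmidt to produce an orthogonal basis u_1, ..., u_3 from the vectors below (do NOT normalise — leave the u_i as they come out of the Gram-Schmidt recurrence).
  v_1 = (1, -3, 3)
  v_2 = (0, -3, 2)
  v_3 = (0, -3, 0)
Orthogonal basis:
  u_1 = (1, -3, 3)
  u_2 = (-15/19, -12/19, -7/19)
  u_3 = (9/11, -6/11, -9/11)

Apply the Gram-Schmidt recurrence
  u_1 = v_1
  u_i = v_i − Σ_{j<i} ((v_i · u_j) / (u_j · u_j)) · u_j.

Step by step this gives:
  u_1 = (1, -3, 3)
  u_2 = (-15/19, -12/19, -7/19)
  u_3 = (9/11, -6/11, -9/11)

Orthogonality check:
  u_2 · u_1 = 0 (should be 0)
  u_3 · u_1 = 0 (should be 0)
  u_3 · u_2 = 0 (should be 0)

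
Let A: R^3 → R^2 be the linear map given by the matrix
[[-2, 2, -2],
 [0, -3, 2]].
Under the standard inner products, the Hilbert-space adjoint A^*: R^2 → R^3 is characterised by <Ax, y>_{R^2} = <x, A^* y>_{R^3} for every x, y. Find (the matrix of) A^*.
A^* = A^T =
[[-2, 0],
 [2, -3],
 [-2, 2]]

For real matrices with standard dot products, the defining identity <Ax, y> = <x, A^* y> gives (Ax)^T y = x^T (A^*) y, i.e. x^T A^T y = x^T (A^*) y. Since this holds for all x, y, we must have A^* = A^T. Therefore
A^* =
[[-2, 0],
 [2, -3],
 [-2, 2]].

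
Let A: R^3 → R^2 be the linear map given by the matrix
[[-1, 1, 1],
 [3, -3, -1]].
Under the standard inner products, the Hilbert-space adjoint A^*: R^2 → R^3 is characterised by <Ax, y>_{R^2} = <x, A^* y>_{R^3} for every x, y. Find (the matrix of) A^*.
A^* = A^T =
[[-1, 3],
 [1, -3],
 [1, -1]]

For real matrices with standard dot products, the defining identity <Ax, y> = <x, A^* y> gives (Ax)^T y = x^T (A^*) y, i.e. x^T A^T y = x^T (A^*) y. Since this holds for all x, y, we must have A^* = A^T. Therefore
A^* =
[[-1, 3],
 [1, -3],
 [1, -1]].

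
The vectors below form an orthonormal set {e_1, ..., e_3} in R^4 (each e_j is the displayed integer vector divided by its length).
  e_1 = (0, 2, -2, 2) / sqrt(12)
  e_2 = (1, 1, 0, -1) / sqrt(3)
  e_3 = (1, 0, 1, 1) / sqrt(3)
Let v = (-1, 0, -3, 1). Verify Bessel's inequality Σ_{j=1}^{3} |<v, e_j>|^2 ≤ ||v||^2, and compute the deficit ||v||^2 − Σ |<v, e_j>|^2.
Σ |<v, e_j>|^2 = 29/3; ||v||^2 = 11; deficit = 4/3

Write each e_j = u_j / sqrt(<u_j, u_j>) where u_j is the displayed integer vector. Then <v, e_j> = <v, u_j> / sqrt(<u_j, u_j>), so |<v, e_j>|^2 = <v, u_j>^2 / <u_j, u_j>.
Coefficients: <v, e_1> = 8/sqrt(12), <v, e_2> = -2/sqrt(3), <v, e_3> = -3/sqrt(3).
Square and sum: Σ |<v, e_j>|^2 = 29/3.
Compute ||v||^2 = v·v = 11.
Deficit = 11 − 29/3 = 4/3 ≥ 0, confirming Bessel's inequality. (The deficit equals ||v − Σ <v,e_j> e_j||^2, the squared distance from v to span{e_j}.)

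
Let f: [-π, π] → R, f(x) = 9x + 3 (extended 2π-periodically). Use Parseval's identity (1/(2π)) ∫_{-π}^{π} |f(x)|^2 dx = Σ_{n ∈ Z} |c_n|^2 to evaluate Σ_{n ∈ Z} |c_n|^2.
Σ |c_n|^2 = 27π^2 + 9

Expand and integrate term by term over [-π, π]:
  ∫ (9x)^2 dx = 81·(2π^3/3); ∫ 2·9·(3)·x dx = 0 (odd integrand); ∫ 3^2 dx = 9·2π.
So (1/(2π)) ∫_{-π}^{π} (9x + 3)^2 dx = 81π^2/3 + 9 = 27π^2 + 9.
Parseval ⇒ Σ |c_n|^2 = 27π^2 + 9.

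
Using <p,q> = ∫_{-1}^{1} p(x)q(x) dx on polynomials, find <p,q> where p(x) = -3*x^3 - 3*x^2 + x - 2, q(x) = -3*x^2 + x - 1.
<p,q> = 196/15

Expand the product: p(x)·q(x) = 9*x^5 + 6*x^4 - 3*x^3 + 10*x^2 - 3*x + 2.
∫_{-1}^{1} of each monomial x^k gives [2/(k+1) if k even, 0 if k odd]. Integrating term-by-term (or equivalently evaluating the antiderivative F(x) = 3*x^6/2 + 6*x^5/5 - 3*x^4/4 + 10*x^3/3 - 3*x^2/2 + 2*x at the endpoints):
  F(1) − F(−1) = 347/60 − (-437/60) = 196/15.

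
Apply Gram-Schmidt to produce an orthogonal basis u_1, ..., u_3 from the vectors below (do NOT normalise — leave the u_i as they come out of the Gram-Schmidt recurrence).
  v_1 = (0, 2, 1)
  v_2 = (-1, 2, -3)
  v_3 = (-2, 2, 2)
Orthogonal basis:
  u_1 = (0, 2, 1)
  u_2 = (-1, 8/5, -16/5)
  u_3 = (-48/23, -6/23, 12/23)

Apply the Gram-Schmidt recurrence
  u_1 = v_1
  u_i = v_i − Σ_{j<i} ((v_i · u_j) / (u_j · u_j)) · u_j.

Step by step this gives:
  u_1 = (0, 2, 1)
  u_2 = (-1, 8/5, -16/5)
  u_3 = (-48/23, -6/23, 12/23)

Orthogonality check:
  u_2 · u_1 = 0 (should be 0)
  u_3 · u_1 = 0 (should be 0)
  u_3 · u_2 = 0 (should be 0)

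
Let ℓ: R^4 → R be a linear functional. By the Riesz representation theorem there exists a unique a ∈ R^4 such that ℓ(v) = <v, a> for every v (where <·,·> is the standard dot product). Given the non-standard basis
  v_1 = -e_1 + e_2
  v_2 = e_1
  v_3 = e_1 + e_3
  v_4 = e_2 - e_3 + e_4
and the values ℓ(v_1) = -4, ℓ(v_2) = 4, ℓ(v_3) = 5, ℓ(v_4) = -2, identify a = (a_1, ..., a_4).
a = (4, 0, 1, -1)

Write a = (a_1, ..., a_4) in the standard basis. For each basis vector v_i, ℓ(v_i) = <v_i, a> is a linear equation in the a_j's. Collect the n equations into a matrix system V a = ℓ, where row i of V is v_i (expressed in the standard basis). Since V is invertible (lower-triangular with 1s on the diagonal, up to permutation), solve by back-substitution:
  V =
[[-1, 1, 0, 0],
 [1, 0, 0, 0],
 [1, 0, 1, 0],
 [0, 1, -1, 1]]
  V a = (-4, 4, 5, -2)
Solving gives a = (4, 0, 1, -1).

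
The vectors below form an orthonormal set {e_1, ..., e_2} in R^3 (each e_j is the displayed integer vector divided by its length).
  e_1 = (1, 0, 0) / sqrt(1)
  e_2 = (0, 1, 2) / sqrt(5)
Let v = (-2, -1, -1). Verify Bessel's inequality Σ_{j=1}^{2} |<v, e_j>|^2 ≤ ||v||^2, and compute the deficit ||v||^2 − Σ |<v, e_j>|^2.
Σ |<v, e_j>|^2 = 29/5; ||v||^2 = 6; deficit = 1/5

Write each e_j = u_j / sqrt(<u_j, u_j>) where u_j is the displayed integer vector. Then <v, e_j> = <v, u_j> / sqrt(<u_j, u_j>), so |<v, e_j>|^2 = <v, u_j>^2 / <u_j, u_j>.
Coefficients: <v, e_1> = -2/sqrt(1), <v, e_2> = -3/sqrt(5).
Square and sum: Σ |<v, e_j>|^2 = 29/5.
Compute ||v||^2 = v·v = 6.
Deficit = 6 − 29/5 = 1/5 ≥ 0, confirming Bessel's inequality. (The deficit equals ||v − Σ <v,e_j> e_j||^2, the squared distance from v to span{e_j}.)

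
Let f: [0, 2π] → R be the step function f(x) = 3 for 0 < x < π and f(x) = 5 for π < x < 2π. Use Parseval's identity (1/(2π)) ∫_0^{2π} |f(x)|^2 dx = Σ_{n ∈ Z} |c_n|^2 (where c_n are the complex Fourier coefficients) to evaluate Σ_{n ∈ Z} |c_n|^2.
Σ |c_n|^2 = 17

Parseval equates the L^2 energy of f (normalised by 1/(2π)) with the ℓ^2 sum of its Fourier coefficients: (1/(2π)) ∫_0^{2π} |f|^2 = Σ |c_n|^2.
Compute the left side: (1/(2π)) [∫_0^π 3^2 dx + ∫_π^{2π} 5^2 dx] = (1/(2π)) · (9π + 25π) = (9 + 25)/2 = 17.
So Σ_{n ∈ Z} |c_n|^2 = 17.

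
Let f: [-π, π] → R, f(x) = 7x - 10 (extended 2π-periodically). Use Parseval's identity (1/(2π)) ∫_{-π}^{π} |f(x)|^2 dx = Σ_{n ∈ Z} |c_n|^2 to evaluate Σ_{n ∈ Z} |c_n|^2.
Σ |c_n|^2 = 49π^2/3 + 100

Expand and integrate term by term over [-π, π]:
  ∫ (7x)^2 dx = 49·(2π^3/3); ∫ 2·7·(-10)·x dx = 0 (odd integrand); ∫ (-10)^2 dx = 100·2π.
So (1/(2π)) ∫_{-π}^{π} (7x - 10)^2 dx = 49π^2/3 + 100 = 49π^2/3 + 100.
Parseval ⇒ Σ |c_n|^2 = 49π^2/3 + 100.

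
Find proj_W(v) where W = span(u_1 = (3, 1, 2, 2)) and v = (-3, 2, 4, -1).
proj_W(v) = (-1/6, -1/18, -1/9, -1/9)

Set up U = [u_1 | ... | u_1] ∈ R^(4×1). The projector onto W = col(U) is P = U (U^T U)^(-1) U^T.
Compute U^T U =
  [18],
and U^T v = (-1).
Solve U^T U · c = U^T v for the coefficients: c = (-1/18). The projection is proj_W(v) = U c.
Check: (v - proj_W(v)) · u_1 = 0  (should be 0).
Result: proj_W(v) = (-1/6, -1/18, -1/9, -1/9).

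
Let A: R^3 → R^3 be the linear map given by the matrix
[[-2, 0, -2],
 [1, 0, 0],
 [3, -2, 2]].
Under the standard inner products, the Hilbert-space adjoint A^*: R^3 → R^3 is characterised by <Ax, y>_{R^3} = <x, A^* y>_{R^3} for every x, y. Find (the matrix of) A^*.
A^* = A^T =
[[-2, 1, 3],
 [0, 0, -2],
 [-2, 0, 2]]

For real matrices with standard dot products, the defining identity <Ax, y> = <x, A^* y> gives (Ax)^T y = x^T (A^*) y, i.e. x^T A^T y = x^T (A^*) y. Since this holds for all x, y, we must have A^* = A^T. Therefore
A^* =
[[-2, 1, 3],
 [0, 0, -2],
 [-2, 0, 2]].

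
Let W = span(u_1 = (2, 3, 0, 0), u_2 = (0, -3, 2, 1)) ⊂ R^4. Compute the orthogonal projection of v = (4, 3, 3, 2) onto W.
proj_W(v) = (458/101, 267/101, 280/101, 140/101)

Set up U = [u_1 | ... | u_2] ∈ R^(4×2). The projector onto W = col(U) is P = U (U^T U)^(-1) U^T.
Compute U^T U =
  [13, -9]
  [-9, 14],
and U^T v = (17, -1).
Solve U^T U · c = U^T v for the coefficients: c = (229/101, 140/101). The projection is proj_W(v) = U c.
Check: (v - proj_W(v)) · u_1 = 0  (should be 0).
Check: (v - proj_W(v)) · u_2 = 0  (should be 0).
Result: proj_W(v) = (458/101, 267/101, 280/101, 140/101).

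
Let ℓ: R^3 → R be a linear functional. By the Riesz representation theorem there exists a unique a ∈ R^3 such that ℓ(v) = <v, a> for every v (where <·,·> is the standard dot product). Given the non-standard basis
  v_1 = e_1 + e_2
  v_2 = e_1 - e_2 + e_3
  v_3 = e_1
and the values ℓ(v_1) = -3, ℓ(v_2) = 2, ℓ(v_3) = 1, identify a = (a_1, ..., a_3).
a = (1, -4, -3)

Write a = (a_1, ..., a_3) in the standard basis. For each basis vector v_i, ℓ(v_i) = <v_i, a> is a linear equation in the a_j's. Collect the n equations into a matrix system V a = ℓ, where row i of V is v_i (expressed in the standard basis). Since V is invertible (lower-triangular with 1s on the diagonal, up to permutation), solve by back-substitution:
  V =
[[1, 1, 0],
 [1, -1, 1],
 [1, 0, 0]]
  V a = (-3, 2, 1)
Solving gives a = (1, -4, -3).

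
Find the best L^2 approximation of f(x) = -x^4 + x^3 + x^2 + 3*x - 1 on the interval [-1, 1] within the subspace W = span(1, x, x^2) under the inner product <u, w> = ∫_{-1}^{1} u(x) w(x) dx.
g(x) = x^2/7 + 18*x/5 - 32/35

The best approximation g ∈ W is the orthogonal projection of f onto W. Writing g = a_0 + a_1 x + a_2 x^2, the coefficients solve the normal equations G · a = b where
  G_{ij} = <φ_i, φ_j> and b_i = <f, φ_i>, with φ_0 = 1, φ_1 = x, φ_2 = x^2.
G =
  [2, 0, 2/3]
  [0, 2/3, 0]
  [2/3, 0, 2/5],
b = (-26/15, 12/5, -58/105).
Solving gives a_0 = -32/35, a_1 = 18/5, a_2 = 1/7, so
  g(x) = x^2/7 + 18*x/5 - 32/35.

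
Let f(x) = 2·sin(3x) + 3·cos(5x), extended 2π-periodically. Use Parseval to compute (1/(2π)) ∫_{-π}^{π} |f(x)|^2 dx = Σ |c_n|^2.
Σ |c_n|^2 = 13/2

Expand |f|^2 and use orthogonality of {sin(nx), cos(mx)} on [-π, π]:
  ∫_{-π}^{π} sin(nx)^2 dx = π, ∫ cos(mx)^2 dx = π, and cross terms integrate to 0.
So ∫_{-π}^{π} f(x)^2 dx = 2^2 · π + 3^2 · π = (4 + 9)π.
Divide by 2π: (4 + 9)/2 = 13/2.
By Parseval, this equals Σ |c_n|^2.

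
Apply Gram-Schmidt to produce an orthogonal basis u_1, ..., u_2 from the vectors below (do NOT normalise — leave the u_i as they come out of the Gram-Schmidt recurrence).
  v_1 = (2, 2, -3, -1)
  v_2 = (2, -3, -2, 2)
Orthogonal basis:
  u_1 = (2, 2, -3, -1)
  u_2 = (16/9, -29/9, -5/3, 19/9)

Apply the Gram-Schmidt recurrence
  u_1 = v_1
  u_i = v_i − Σ_{j<i} ((v_i · u_j) / (u_j · u_j)) · u_j.

Step by step this gives:
  u_1 = (2, 2, -3, -1)
  u_2 = (16/9, -29/9, -5/3, 19/9)

Orthogonality check:
  u_2 · u_1 = 0 (should be 0)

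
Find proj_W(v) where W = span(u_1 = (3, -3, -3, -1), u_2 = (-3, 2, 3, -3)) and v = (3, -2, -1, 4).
proj_W(v) = (144/61, -74/61, -144/61, 232/61)

Set up U = [u_1 | ... | u_2] ∈ R^(4×2). The projector onto W = col(U) is P = U (U^T U)^(-1) U^T.
Compute U^T U =
  [28, -21]
  [-21, 31],
and U^T v = (14, -28).
Solve U^T U · c = U^T v for the coefficients: c = (-22/61, -70/61). The projection is proj_W(v) = U c.
Check: (v - proj_W(v)) · u_1 = 0  (should be 0).
Check: (v - proj_W(v)) · u_2 = 0  (should be 0).
Result: proj_W(v) = (144/61, -74/61, -144/61, 232/61).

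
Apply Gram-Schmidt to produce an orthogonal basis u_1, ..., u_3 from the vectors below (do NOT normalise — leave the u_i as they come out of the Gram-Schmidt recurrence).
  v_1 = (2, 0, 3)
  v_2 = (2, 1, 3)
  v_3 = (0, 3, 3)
Orthogonal basis:
  u_1 = (2, 0, 3)
  u_2 = (0, 1, 0)
  u_3 = (-18/13, 0, 12/13)

Apply the Gram-Schmidt recurrence
  u_1 = v_1
  u_i = v_i − Σ_{j<i} ((v_i · u_j) / (u_j · u_j)) · u_j.

Step by step this gives:
  u_1 = (2, 0, 3)
  u_2 = (0, 1, 0)
  u_3 = (-18/13, 0, 12/13)

Orthogonality check:
  u_2 · u_1 = 0 (should be 0)
  u_3 · u_1 = 0 (should be 0)
  u_3 · u_2 = 0 (should be 0)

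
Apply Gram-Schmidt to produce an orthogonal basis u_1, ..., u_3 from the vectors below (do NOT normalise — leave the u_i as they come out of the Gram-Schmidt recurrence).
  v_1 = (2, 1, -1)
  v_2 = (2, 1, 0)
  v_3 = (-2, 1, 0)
Orthogonal basis:
  u_1 = (2, 1, -1)
  u_2 = (1/3, 1/6, 5/6)
  u_3 = (-4/5, 8/5, 0)

Apply the Gram-Schmidt recurrence
  u_1 = v_1
  u_i = v_i − Σ_{j<i} ((v_i · u_j) / (u_j · u_j)) · u_j.

Step by step this gives:
  u_1 = (2, 1, -1)
  u_2 = (1/3, 1/6, 5/6)
  u_3 = (-4/5, 8/5, 0)

Orthogonality check:
  u_2 · u_1 = 0 (should be 0)
  u_3 · u_1 = 0 (should be 0)
  u_3 · u_2 = 0 (should be 0)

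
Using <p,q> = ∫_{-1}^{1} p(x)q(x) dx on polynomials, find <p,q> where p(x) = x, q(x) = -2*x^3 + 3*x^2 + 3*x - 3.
<p,q> = 6/5

Expand the product: p(x)·q(x) = -2*x^4 + 3*x^3 + 3*x^2 - 3*x.
∫_{-1}^{1} of each monomial x^k gives [2/(k+1) if k even, 0 if k odd]. Integrating term-by-term (or equivalently evaluating the antiderivative F(x) = -2*x^5/5 + 3*x^4/4 + x^3 - 3*x^2/2 at the endpoints):
  F(1) − F(−1) = -3/20 − (-27/20) = 6/5.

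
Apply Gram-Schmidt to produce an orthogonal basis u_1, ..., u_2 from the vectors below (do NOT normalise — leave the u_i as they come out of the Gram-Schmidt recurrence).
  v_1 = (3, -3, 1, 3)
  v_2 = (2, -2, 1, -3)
Orthogonal basis:
  u_1 = (3, -3, 1, 3)
  u_2 = (11/7, -11/7, 6/7, -24/7)

Apply the Gram-Schmidt recurrence
  u_1 = v_1
  u_i = v_i − Σ_{j<i} ((v_i · u_j) / (u_j · u_j)) · u_j.

Step by step this gives:
  u_1 = (3, -3, 1, 3)
  u_2 = (11/7, -11/7, 6/7, -24/7)

Orthogonality check:
  u_2 · u_1 = 0 (should be 0)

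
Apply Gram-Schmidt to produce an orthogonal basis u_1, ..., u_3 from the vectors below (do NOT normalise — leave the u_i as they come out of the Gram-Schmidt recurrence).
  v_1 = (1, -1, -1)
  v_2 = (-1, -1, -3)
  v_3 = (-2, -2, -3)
Orthogonal basis:
  u_1 = (1, -1, -1)
  u_2 = (-2, 0, -2)
  u_3 = (-1/2, -1, 1/2)

Apply the Gram-Schmidt recurrence
  u_1 = v_1
  u_i = v_i − Σ_{j<i} ((v_i · u_j) / (u_j · u_j)) · u_j.

Step by step this gives:
  u_1 = (1, -1, -1)
  u_2 = (-2, 0, -2)
  u_3 = (-1/2, -1, 1/2)

Orthogonality check:
  u_2 · u_1 = 0 (should be 0)
  u_3 · u_1 = 0 (should be 0)
  u_3 · u_2 = 0 (should be 0)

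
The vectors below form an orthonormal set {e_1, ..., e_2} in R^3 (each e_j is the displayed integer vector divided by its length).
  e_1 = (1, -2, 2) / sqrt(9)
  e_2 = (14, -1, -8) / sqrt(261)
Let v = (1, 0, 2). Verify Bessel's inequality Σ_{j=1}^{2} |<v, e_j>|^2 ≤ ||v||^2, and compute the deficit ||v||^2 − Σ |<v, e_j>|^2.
Σ |<v, e_j>|^2 = 81/29; ||v||^2 = 5; deficit = 64/29

Write each e_j = u_j / sqrt(<u_j, u_j>) where u_j is the displayed integer vector. Then <v, e_j> = <v, u_j> / sqrt(<u_j, u_j>), so |<v, e_j>|^2 = <v, u_j>^2 / <u_j, u_j>.
Coefficients: <v, e_1> = 5/sqrt(9), <v, e_2> = -2/sqrt(261).
Square and sum: Σ |<v, e_j>|^2 = 81/29.
Compute ||v||^2 = v·v = 5.
Deficit = 5 − 81/29 = 64/29 ≥ 0, confirming Bessel's inequality. (The deficit equals ||v − Σ <v,e_j> e_j||^2, the squared distance from v to span{e_j}.)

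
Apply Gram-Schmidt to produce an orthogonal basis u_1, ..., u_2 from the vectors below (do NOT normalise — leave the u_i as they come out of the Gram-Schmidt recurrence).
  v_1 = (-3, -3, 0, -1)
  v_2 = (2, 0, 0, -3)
Orthogonal basis:
  u_1 = (-3, -3, 0, -1)
  u_2 = (29/19, -9/19, 0, -60/19)

Apply the Gram-Schmidt recurrence
  u_1 = v_1
  u_i = v_i − Σ_{j<i} ((v_i · u_j) / (u_j · u_j)) · u_j.

Step by step this gives:
  u_1 = (-3, -3, 0, -1)
  u_2 = (29/19, -9/19, 0, -60/19)

Orthogonality check:
  u_2 · u_1 = 0 (should be 0)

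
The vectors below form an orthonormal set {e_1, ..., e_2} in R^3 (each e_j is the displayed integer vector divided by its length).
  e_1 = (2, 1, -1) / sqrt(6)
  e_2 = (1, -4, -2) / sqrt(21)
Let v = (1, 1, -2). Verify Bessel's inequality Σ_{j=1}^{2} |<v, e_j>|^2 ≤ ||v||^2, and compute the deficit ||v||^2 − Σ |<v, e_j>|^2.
Σ |<v, e_j>|^2 = 59/14; ||v||^2 = 6; deficit = 25/14

Write each e_j = u_j / sqrt(<u_j, u_j>) where u_j is the displayed integer vector. Then <v, e_j> = <v, u_j> / sqrt(<u_j, u_j>), so |<v, e_j>|^2 = <v, u_j>^2 / <u_j, u_j>.
Coefficients: <v, e_1> = 5/sqrt(6), <v, e_2> = 1/sqrt(21).
Square and sum: Σ |<v, e_j>|^2 = 59/14.
Compute ||v||^2 = v·v = 6.
Deficit = 6 − 59/14 = 25/14 ≥ 0, confirming Bessel's inequality. (The deficit equals ||v − Σ <v,e_j> e_j||^2, the squared distance from v to span{e_j}.)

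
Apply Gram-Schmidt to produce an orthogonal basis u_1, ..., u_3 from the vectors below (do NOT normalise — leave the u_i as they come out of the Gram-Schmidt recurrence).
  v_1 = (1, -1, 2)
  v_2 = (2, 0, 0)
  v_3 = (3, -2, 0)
Orthogonal basis:
  u_1 = (1, -1, 2)
  u_2 = (5/3, 1/3, -2/3)
  u_3 = (0, -8/5, -4/5)

Apply the Gram-Schmidt recurrence
  u_1 = v_1
  u_i = v_i − Σ_{j<i} ((v_i · u_j) / (u_j · u_j)) · u_j.

Step by step this gives:
  u_1 = (1, -1, 2)
  u_2 = (5/3, 1/3, -2/3)
  u_3 = (0, -8/5, -4/5)

Orthogonality check:
  u_2 · u_1 = 0 (should be 0)
  u_3 · u_1 = 0 (should be 0)
  u_3 · u_2 = 0 (should be 0)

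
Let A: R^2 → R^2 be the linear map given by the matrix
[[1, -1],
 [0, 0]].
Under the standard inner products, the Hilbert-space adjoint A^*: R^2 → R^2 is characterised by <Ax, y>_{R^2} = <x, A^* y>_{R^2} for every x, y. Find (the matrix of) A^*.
A^* = A^T =
[[1, 0],
 [-1, 0]]

For real matrices with standard dot products, the defining identity <Ax, y> = <x, A^* y> gives (Ax)^T y = x^T (A^*) y, i.e. x^T A^T y = x^T (A^*) y. Since this holds for all x, y, we must have A^* = A^T. Therefore
A^* =
[[1, 0],
 [-1, 0]].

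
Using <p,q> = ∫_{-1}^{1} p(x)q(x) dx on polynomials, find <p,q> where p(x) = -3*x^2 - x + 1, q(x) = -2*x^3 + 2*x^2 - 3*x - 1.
<p,q> = 26/15

Expand the product: p(x)·q(x) = 6*x^5 - 4*x^4 + 5*x^3 + 8*x^2 - 2*x - 1.
∫_{-1}^{1} of each monomial x^k gives [2/(k+1) if k even, 0 if k odd]. Integrating term-by-term (or equivalently evaluating the antiderivative F(x) = x^6 - 4*x^5/5 + 5*x^4/4 + 8*x^3/3 - x^2 - x at the endpoints):
  F(1) − F(−1) = 127/60 − (23/60) = 26/15.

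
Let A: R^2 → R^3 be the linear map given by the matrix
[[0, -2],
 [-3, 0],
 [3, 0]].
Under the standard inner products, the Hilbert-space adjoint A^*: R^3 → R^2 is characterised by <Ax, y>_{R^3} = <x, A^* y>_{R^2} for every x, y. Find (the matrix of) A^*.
A^* = A^T =
[[0, -3, 3],
 [-2, 0, 0]]

For real matrices with standard dot products, the defining identity <Ax, y> = <x, A^* y> gives (Ax)^T y = x^T (A^*) y, i.e. x^T A^T y = x^T (A^*) y. Since this holds for all x, y, we must have A^* = A^T. Therefore
A^* =
[[0, -3, 3],
 [-2, 0, 0]].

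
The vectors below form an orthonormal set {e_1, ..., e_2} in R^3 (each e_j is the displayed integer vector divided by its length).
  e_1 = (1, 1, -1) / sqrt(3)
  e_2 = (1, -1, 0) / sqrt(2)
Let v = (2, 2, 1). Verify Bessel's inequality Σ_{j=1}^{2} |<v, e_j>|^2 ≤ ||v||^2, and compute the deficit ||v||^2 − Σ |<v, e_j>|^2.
Σ |<v, e_j>|^2 = 3; ||v||^2 = 9; deficit = 6

Write each e_j = u_j / sqrt(<u_j, u_j>) where u_j is the displayed integer vector. Then <v, e_j> = <v, u_j> / sqrt(<u_j, u_j>), so |<v, e_j>|^2 = <v, u_j>^2 / <u_j, u_j>.
Coefficients: <v, e_1> = 3/sqrt(3), <v, e_2> = 0/sqrt(2).
Square and sum: Σ |<v, e_j>|^2 = 3.
Compute ||v||^2 = v·v = 9.
Deficit = 9 − 3 = 6 ≥ 0, confirming Bessel's inequality. (The deficit equals ||v − Σ <v,e_j> e_j||^2, the squared distance from v to span{e_j}.)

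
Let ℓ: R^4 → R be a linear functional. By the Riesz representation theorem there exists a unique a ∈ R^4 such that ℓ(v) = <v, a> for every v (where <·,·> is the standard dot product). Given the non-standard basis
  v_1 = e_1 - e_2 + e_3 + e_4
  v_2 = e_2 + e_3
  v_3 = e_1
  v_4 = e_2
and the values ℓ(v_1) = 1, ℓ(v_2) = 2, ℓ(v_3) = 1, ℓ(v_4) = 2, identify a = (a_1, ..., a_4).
a = (1, 2, 0, 2)

Write a = (a_1, ..., a_4) in the standard basis. For each basis vector v_i, ℓ(v_i) = <v_i, a> is a linear equation in the a_j's. Collect the n equations into a matrix system V a = ℓ, where row i of V is v_i (expressed in the standard basis). Since V is invertible (lower-triangular with 1s on the diagonal, up to permutation), solve by back-substitution:
  V =
[[1, -1, 1, 1],
 [0, 1, 1, 0],
 [1, 0, 0, 0],
 [0, 1, 0, 0]]
  V a = (1, 2, 1, 2)
Solving gives a = (1, 2, 0, 2).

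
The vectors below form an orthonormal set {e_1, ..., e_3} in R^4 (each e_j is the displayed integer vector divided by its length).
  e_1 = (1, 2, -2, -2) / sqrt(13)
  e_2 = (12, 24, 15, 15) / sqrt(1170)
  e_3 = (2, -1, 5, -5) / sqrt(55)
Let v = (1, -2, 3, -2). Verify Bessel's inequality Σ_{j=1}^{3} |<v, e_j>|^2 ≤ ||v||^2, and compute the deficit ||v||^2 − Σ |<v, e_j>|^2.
Σ |<v, e_j>|^2 = 387/22; ||v||^2 = 18; deficit = 9/22

Write each e_j = u_j / sqrt(<u_j, u_j>) where u_j is the displayed integer vector. Then <v, e_j> = <v, u_j> / sqrt(<u_j, u_j>), so |<v, e_j>|^2 = <v, u_j>^2 / <u_j, u_j>.
Coefficients: <v, e_1> = -5/sqrt(13), <v, e_2> = -21/sqrt(1170), <v, e_3> = 29/sqrt(55).
Square and sum: Σ |<v, e_j>|^2 = 387/22.
Compute ||v||^2 = v·v = 18.
Deficit = 18 − 387/22 = 9/22 ≥ 0, confirming Bessel's inequality. (The deficit equals ||v − Σ <v,e_j> e_j||^2, the squared distance from v to span{e_j}.)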